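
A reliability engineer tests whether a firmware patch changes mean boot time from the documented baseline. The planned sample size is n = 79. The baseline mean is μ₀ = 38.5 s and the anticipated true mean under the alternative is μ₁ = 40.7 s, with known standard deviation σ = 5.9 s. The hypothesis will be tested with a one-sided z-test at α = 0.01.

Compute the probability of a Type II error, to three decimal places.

β ≈ 0.162

Standardized effect: d = |μ₁ − μ₀| / σ = |40.7 − 38.5| / 5.9 = 0.3729
Noncentrality parameter: δ = d·√n = 0.3729 × √79 = 3.3142
Critical value for a one-sided test at α = 0.01: z_α = 2.326.
Power = P(Z > 2.326 − δ) = Φ(0.988) = 0.8384.
Type II error: β = 1 − power = 1 − 0.8384 = 0.1616.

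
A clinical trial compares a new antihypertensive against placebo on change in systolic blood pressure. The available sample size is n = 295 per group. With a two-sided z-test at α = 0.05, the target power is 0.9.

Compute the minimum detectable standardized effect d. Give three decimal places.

d ≈ 0.267

Required noncentrality: δ = z_{0.025} + z_{0.10} = 1.960 + 1.282 = 3.242.
(Lower-tail contribution to power is negligible for δ > 0.)
δ = d·√(n/2) ⇒ d = δ/√(n/2) = 3.242/√(295/2) = 0.2669.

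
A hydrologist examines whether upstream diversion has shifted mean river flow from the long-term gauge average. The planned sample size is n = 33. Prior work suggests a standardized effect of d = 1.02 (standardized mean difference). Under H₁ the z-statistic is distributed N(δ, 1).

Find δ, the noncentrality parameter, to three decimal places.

δ ≈ 5.859

δ = d·√n = 1.02 × √33 = 5.8595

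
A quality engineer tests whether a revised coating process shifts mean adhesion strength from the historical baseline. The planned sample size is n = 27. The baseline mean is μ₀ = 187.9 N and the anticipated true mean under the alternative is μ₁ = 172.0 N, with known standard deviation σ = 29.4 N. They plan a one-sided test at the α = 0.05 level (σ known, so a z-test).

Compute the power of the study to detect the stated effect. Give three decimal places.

Power ≈ 0.878

Standardized effect: d = |μ₁ − μ₀| / σ = |172.0 − 187.9| / 29.4 = 0.5408
Noncentrality parameter: δ = d·√n = 0.5408 × √27 = 2.8102
Critical value for a one-sided test at α = 0.05: z_α = 1.645.
Power = Φ(δ − 1.645) = Φ(1.165) = 0.8781.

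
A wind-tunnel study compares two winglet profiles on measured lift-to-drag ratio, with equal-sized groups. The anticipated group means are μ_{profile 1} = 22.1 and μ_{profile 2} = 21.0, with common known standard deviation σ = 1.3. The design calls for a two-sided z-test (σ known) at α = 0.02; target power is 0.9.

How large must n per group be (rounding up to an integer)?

n = 37 per group

Standardized effect: d = |μ_{profile 1} − μ_{profile 2}| / σ = |22.1 − 21.0| / 1.3 = 0.8462
For power 0.9 need Φ(δ − z_{0.01}) = 0.9, so δ = z_{0.01} + z_{0.10} = 2.326 + 1.282 = 3.608.
(For δ > 0 the lower-tail rejection region contributes negligibly to power, so the one-term inversion is standard.)
δ = d·√(n/2) ⇒ n = 2(δ/d)² = 2 × (3.608 / 0.8462)² = 36.36.
Round up to the next whole unit.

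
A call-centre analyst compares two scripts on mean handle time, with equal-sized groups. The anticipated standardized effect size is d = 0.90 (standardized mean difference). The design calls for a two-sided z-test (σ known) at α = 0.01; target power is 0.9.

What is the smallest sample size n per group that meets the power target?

Set Φ(δ − 2.576) = 0.9; then δ − 2.576 = Φ⁻¹(0.9) = 1.282, giving δ = 3.857.
(The Φ(−δ − z_{α/2}) term is vanishingly small for δ > 0 and is dropped in the standard sample-size formula.)
δ = d·√(n/2) ⇒ n = 2(δ/d)² = 2 × (3.857 / 0.90)² = 36.74.
Round up to the next whole unit.

n = 37 per group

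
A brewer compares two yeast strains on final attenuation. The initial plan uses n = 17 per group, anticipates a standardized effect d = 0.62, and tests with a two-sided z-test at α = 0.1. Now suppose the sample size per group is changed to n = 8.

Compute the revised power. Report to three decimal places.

Power ≈ 0.345

With n = 8 per group: δ = d·√(n/2) = 0.62 × √(8/2) = 1.2400. Critical value z_{0.05} = 1.645.
Revised power = Φ(δ − 1.645) + Φ(−δ − 1.645) = Φ(-0.405) + Φ(-2.885) = 0.3428 + 0.0020 = 0.3448.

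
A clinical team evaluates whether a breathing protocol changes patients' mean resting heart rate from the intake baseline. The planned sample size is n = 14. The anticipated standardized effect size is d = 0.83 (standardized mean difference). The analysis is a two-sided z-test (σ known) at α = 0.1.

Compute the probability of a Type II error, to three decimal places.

β ≈ 0.072

Noncentrality parameter: δ = d·√n = 0.83 × √14 = 3.1056
Critical value for a two-sided test at α = 0.1: z_{α/2} = 1.645.
Power = Φ(δ − 1.645) + Φ(−δ − 1.645) = Φ(1.461) + Φ(-4.750) = 0.9280 + 0.0000 = 0.9280.
Type II error: β = 1 − power = 1 − 0.9280 = 0.0720.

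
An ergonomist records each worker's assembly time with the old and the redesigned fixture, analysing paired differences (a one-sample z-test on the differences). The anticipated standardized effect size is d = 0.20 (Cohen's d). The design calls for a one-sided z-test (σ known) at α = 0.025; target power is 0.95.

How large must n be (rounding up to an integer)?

n = 325

Set Φ(δ − 1.960) = 0.95; then δ − 1.960 = Φ⁻¹(0.95) = 1.645, giving δ = 3.605.
δ = d·√n ⇒ n = (δ/d)² = (3.605 / 0.20)² = 324.87.
Rounding up, n = 325.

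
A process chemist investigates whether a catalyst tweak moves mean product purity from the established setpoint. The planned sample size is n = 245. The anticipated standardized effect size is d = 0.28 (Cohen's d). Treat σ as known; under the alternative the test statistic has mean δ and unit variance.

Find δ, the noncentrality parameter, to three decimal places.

The noncentrality parameter scales effect size by the design's sample-size factor: δ = d·√n = 0.28 × √245 = 4.3827

δ ≈ 4.383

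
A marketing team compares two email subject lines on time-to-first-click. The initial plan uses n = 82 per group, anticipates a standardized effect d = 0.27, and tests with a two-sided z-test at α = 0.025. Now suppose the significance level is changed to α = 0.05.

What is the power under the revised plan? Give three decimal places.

δ = d·√(n/2) = 0.27 × √(82/2) = 1.7288 (unchanged). New critical value: z_{0.025} = 1.960.
Revised power = Φ(δ − 1.960) + Φ(−δ − 1.960) = Φ(-0.231) + Φ(-3.689) = 0.4086 + 0.0001 = 0.4087.

Power ≈ 0.409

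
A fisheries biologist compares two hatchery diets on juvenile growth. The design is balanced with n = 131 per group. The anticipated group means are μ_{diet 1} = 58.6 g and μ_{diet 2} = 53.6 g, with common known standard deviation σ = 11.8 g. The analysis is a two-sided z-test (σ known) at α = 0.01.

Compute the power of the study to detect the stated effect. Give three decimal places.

Standardized effect: d = |μ_{diet 1} − μ_{diet 2}| / σ = |58.6 − 53.6| / 11.8 = 0.4237
Noncentrality parameter: δ = d·√(n/2) = 0.4237 × √(131/2) = 3.4293
Two-sided α = 0.01 → critical value z_{0.005} = 2.576.
Power = Φ(δ − 2.576) + Φ(−δ − 2.576) = Φ(0.853) + Φ(-6.005) = 0.8033 + 0.0000 = 0.8033.

Power ≈ 0.803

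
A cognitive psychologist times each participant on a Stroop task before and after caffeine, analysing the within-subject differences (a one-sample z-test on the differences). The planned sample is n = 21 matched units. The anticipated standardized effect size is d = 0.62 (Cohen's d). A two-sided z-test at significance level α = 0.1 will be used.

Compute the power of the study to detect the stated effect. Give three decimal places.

Noncentrality parameter: δ = d·√n = 0.62 × √21 = 2.8412
Critical value for a two-sided test at α = 0.1: z_{α/2} = 1.645.
Power = Φ(δ − 1.645) + Φ(−δ − 1.645) = Φ(1.196) + Φ(-4.486) = 0.8842 + 0.0000 = 0.8842.

Power ≈ 0.884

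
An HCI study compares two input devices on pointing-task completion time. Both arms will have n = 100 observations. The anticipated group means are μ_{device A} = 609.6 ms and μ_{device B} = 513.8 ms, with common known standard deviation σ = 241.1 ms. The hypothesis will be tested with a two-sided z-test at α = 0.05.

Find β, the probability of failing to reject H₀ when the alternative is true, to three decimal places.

Standardized effect: d = |μ_{device A} − μ_{device B}| / σ = |609.6 − 513.8| / 241.1 = 0.3973
Noncentrality parameter: λ = d·√(n/2) = 0.3973 × √(100/2) = 2.8097
Critical value for a two-sided test at α = 0.05: z_{α/2} = 1.960.
Power = Φ(λ − 1.960) + Φ(−λ − 1.960) = Φ(0.850) + Φ(-4.770) = 0.8023 + 0.0000 = 0.8023.
Type II error: β = 1 − power = 1 − 0.8023 = 0.1977.

β ≈ 0.198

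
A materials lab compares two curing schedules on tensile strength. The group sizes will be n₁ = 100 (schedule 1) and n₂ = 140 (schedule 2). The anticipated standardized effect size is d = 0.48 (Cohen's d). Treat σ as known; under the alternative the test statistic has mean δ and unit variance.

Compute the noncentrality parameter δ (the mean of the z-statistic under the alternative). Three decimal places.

δ ≈ 3.666

δ = d / √(1/n₁ + 1/n₂) = 0.48 / √(1/100 + 1/140) = 3.6661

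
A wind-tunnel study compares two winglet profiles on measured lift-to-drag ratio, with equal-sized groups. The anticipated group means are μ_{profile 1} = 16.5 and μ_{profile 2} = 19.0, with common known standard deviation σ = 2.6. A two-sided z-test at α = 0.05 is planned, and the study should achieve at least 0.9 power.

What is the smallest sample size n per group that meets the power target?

Standardized effect: d = |μ_{profile 1} − μ_{profile 2}| / σ = |16.5 − 19.0| / 2.6 = 0.9615
Set Φ(δ − 1.960) = 0.9; then δ − 1.960 = Φ⁻¹(0.9) = 1.282, giving δ = 3.242.
(Ignoring the negligible lower-tail rejection probability gives the usual closed-form inversion.)
δ = d·√(n/2) ⇒ n = 2(δ/d)² = 2 × (3.242 / 0.9615)² = 22.73.
Round up to the next whole unit.

n = 23 per group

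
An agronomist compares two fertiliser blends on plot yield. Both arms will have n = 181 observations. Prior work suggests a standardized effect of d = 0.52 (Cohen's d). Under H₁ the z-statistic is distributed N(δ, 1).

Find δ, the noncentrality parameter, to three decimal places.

δ = d·√(n/2) = 0.52 × √(181/2) = 4.9468

δ ≈ 4.947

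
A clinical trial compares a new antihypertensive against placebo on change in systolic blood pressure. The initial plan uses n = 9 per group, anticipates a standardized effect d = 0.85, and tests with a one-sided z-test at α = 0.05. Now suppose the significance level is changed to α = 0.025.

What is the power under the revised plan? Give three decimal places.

δ = d·√(n/2) = 0.85 × √(9/2) = 1.8031 (unchanged). New critical value: z_{0.025} = 1.960.
Revised power = P(Z > 1.960 − δ) = Φ(-0.157) = 0.4377.

Power ≈ 0.438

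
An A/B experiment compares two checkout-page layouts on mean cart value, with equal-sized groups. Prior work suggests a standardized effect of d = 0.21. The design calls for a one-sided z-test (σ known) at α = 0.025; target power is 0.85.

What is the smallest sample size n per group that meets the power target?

Set Φ(δ − 1.960) = 0.85; then δ − 1.960 = Φ⁻¹(0.85) = 1.036, giving δ = 2.996.
δ = d·√(n/2) ⇒ n = 2(δ/d)² = 2 × (2.996 / 0.21)² = 407.18.
Rounding up, n = 408 per group.

n = 408 per group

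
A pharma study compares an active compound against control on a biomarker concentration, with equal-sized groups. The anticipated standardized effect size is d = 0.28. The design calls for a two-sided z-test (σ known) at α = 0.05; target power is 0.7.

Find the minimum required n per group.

n = 158 per group

For power 0.7 need Φ(δ − z_{0.025}) = 0.7, so δ = z_{0.025} + z_{0.30} = 1.960 + 0.524 = 2.484.
(Ignoring the negligible lower-tail rejection probability gives the usual closed-form inversion.)
δ = d·√(n/2) ⇒ n = 2(δ/d)² = 2 × (2.484 / 0.28)² = 157.45.
Round up to the next whole unit.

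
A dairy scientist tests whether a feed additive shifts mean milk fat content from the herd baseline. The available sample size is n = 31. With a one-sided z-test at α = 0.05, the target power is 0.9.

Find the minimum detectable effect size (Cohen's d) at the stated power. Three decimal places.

Need Φ(δ − 1.645) = 0.9, so δ = 1.645 + 1.282 = 2.926.
δ = d·√n ⇒ d = δ/√n = 2.926/√31 = 0.5256.

d ≈ 0.526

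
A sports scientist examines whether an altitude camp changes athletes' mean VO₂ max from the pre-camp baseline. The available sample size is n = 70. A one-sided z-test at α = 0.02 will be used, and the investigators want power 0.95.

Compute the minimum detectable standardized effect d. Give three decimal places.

d ≈ 0.442

Required noncentrality: δ = z_{0.02} + z_{0.05} = 2.054 + 1.645 = 3.699.
δ = d·√n ⇒ d = δ/√n = 3.699/√70 = 0.4421.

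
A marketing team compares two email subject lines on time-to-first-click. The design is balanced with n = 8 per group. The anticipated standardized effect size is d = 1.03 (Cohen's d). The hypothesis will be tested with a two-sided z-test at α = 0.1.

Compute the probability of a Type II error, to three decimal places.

β ≈ 0.339

Noncentrality parameter: δ = d·√(n/2) = 1.03 × √(8/2) = 2.0600
Critical value for a two-sided test at α = 0.1: z_{α/2} = 1.645.
Power = Φ(δ − 1.645) + Φ(−δ − 1.645) = Φ(0.415) + Φ(-3.705) = 0.6610 + 0.0001 = 0.6611.
Type II error: β = 1 − power = 1 − 0.6611 = 0.3389.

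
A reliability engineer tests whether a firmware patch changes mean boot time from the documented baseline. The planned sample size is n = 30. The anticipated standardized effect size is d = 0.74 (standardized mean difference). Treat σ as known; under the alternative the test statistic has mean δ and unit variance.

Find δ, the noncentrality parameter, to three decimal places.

δ ≈ 4.053

δ = d·√n = 0.74 × √30 = 4.0531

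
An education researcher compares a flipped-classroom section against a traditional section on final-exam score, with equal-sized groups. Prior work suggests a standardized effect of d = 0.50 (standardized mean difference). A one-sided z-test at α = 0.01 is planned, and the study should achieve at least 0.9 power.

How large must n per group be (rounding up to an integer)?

For power 0.9 need Φ(δ − z_{0.01}) = 0.9, so δ = z_{0.01} + z_{0.10} = 2.326 + 1.282 = 3.608.
δ = d·√(n/2) ⇒ n = 2(δ/d)² = 2 × (3.608 / 0.50)² = 104.14.
Rounding up, n = 105 per group.

n = 105 per group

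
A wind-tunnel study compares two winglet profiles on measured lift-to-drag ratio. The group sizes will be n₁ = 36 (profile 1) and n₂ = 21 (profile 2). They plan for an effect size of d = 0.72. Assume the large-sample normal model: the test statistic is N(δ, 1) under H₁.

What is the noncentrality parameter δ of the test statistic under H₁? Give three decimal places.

δ = d / √(1/n₁ + 1/n₂) = 0.72 / √(1/36 + 1/21) = 2.6221

δ ≈ 2.622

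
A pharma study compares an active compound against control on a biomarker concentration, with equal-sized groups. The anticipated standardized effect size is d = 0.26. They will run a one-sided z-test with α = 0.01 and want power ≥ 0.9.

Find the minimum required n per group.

n = 386 per group

For power 0.9 need Φ(δ − z_{0.01}) = 0.9, so δ = z_{0.01} + z_{0.10} = 2.326 + 1.282 = 3.608.
δ = d·√(n/2) ⇒ n = 2(δ/d)² = 2 × (3.608 / 0.26)² = 385.12.
Rounding up, n = 386 per group.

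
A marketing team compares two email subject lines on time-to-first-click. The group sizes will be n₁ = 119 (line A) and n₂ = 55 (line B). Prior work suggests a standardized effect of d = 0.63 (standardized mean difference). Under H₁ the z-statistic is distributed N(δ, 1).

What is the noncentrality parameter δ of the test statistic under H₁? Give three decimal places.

δ ≈ 3.864

The noncentrality parameter scales effect size by the design's sample-size factor: δ = d / √(1/n₁ + 1/n₂) = 0.63 / √(1/119 + 1/55) = 3.8639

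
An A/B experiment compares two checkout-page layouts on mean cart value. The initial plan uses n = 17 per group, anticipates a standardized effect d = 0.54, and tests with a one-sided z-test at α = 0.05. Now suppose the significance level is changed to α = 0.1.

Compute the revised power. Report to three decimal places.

δ = d·√(n/2) = 0.54 × √(17/2) = 1.5744 (unchanged). New critical value: z_{0.1} = 1.282.
Revised power = P(Z > 1.282 − δ) = Φ(0.293) = 0.6152.

Power ≈ 0.615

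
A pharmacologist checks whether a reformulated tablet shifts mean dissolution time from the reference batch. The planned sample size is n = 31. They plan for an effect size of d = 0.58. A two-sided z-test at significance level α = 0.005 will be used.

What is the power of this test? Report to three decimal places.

Noncentrality parameter: δ = d·√n = 0.58 × √31 = 3.2293
Two-sided α = 0.005 → critical value z_{0.0025} = 2.807.
Power = Φ(δ − 2.807) + Φ(−δ − 2.807) = Φ(0.422) + Φ(-6.036) = 0.6636 + 0.0000 = 0.6636.

Power ≈ 0.664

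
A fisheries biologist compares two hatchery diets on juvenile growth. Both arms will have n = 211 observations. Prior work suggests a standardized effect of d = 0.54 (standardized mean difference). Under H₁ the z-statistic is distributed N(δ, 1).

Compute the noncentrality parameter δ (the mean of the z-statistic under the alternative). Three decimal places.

δ ≈ 5.547

δ = d·√(n/2) = 0.54 × √(211/2) = 5.5465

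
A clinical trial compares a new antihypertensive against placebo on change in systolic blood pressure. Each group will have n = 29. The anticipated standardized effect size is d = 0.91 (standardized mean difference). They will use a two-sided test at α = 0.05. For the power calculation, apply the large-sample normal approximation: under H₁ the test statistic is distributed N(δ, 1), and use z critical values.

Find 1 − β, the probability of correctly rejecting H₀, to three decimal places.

Noncentrality parameter: λ = d·√(n/2) = 0.91 × √(29/2) = 3.4652
Critical value for a two-sided test at α = 0.05: z_{α/2} = 1.960.
Power = Φ(λ − 1.960) + Φ(−λ − 1.960) = Φ(1.505) + Φ(-5.425) = 0.9339 + 0.0000 = 0.9339.

Power ≈ 0.934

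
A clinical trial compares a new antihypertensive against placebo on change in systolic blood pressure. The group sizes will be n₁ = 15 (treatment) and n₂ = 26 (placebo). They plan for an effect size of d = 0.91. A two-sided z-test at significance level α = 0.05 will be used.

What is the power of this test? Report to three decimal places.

Noncentrality parameter: δ = d / √(1/n₁ + 1/n₂) = 0.91 / √(1/15 + 1/26) = 2.8066
Two-sided α = 0.05 → critical value z_{0.025} = 1.960.
Power = Φ(δ − 1.960) + Φ(−δ − 1.960) = Φ(0.847) + Φ(-4.767) = 0.8014 + 0.0000 = 0.8014.

Power ≈ 0.801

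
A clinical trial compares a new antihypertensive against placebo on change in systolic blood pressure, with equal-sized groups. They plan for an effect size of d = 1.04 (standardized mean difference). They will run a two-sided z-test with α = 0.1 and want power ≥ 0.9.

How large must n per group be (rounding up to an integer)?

n = 16 per group

Set Φ(δ − 1.645) = 0.9; then δ − 1.645 = Φ⁻¹(0.9) = 1.282, giving δ = 2.926.
(The Φ(−δ − z_{α/2}) term is vanishingly small for δ > 0 and is dropped in the standard sample-size formula.)
δ = d·√(n/2) ⇒ n = 2(δ/d)² = 2 × (2.926 / 1.04)² = 15.84.
Rounding up, n = 16 per group.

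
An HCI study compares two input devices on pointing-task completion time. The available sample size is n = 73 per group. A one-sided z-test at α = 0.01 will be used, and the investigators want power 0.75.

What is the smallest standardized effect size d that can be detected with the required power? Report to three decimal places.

d ≈ 0.497

Need Φ(δ − 2.326) = 0.75, so δ = 2.326 + 0.674 = 3.001.
δ = d·√(n/2) ⇒ d = δ/√(n/2) = 3.001/√(73/2) = 0.4967.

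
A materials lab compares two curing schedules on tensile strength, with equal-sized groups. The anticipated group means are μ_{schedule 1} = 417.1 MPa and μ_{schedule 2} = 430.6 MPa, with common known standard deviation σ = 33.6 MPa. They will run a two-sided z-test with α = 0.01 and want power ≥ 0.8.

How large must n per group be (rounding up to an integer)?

n = 145 per group

Standardized effect: d = |μ_{schedule 1} − μ_{schedule 2}| / σ = |417.1 − 430.6| / 33.6 = 0.4018
For power 0.8 need Φ(δ − z_{0.005}) = 0.8, so δ = z_{0.005} + z_{0.20} = 2.576 + 0.842 = 3.417.
(For δ > 0 the lower-tail rejection region contributes negligibly to power, so the one-term inversion is standard.)
δ = d·√(n/2) ⇒ n = 2(δ/d)² = 2 × (3.417 / 0.4018)² = 144.69.
Rounding up, n = 145 per group.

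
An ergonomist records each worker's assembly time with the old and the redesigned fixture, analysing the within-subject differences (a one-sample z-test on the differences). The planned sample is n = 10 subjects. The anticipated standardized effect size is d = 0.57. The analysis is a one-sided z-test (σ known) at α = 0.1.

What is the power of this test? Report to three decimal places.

Noncentrality parameter: δ = d·√n = 0.57 × √10 = 1.8025
One-sided α = 0.1 → critical value z_{0.1} = 1.282.
Power = Φ(δ − 1.282) = Φ(0.521) = 0.6988.

Power ≈ 0.699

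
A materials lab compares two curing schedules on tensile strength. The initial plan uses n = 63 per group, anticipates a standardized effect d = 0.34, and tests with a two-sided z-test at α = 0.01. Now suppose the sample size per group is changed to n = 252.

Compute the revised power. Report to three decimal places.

With n = 252 per group: δ = d·√(n/2) = 0.34 × √(252/2) = 3.8165. Critical value z_{0.005} = 2.576.
Revised power = Φ(δ − 2.576) + Φ(−δ − 2.576) = Φ(1.241) + Φ(-6.392) = 0.8926 + 0.0000 = 0.8926.

Power ≈ 0.893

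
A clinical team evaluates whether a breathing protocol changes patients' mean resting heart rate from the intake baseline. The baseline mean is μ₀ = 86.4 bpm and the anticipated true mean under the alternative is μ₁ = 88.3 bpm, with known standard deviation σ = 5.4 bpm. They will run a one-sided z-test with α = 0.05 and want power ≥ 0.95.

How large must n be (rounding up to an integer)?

n = 88

Standardized effect: d = |μ₁ − μ₀| / σ = |88.3 − 86.4| / 5.4 = 0.3519
Set Φ(δ − 1.645) = 0.95; then δ − 1.645 = Φ⁻¹(0.95) = 1.645, giving δ = 3.290.
δ = d·√n ⇒ n = (δ/d)² = (3.290 / 0.3519)² = 87.42.
Rounding up, n = 88.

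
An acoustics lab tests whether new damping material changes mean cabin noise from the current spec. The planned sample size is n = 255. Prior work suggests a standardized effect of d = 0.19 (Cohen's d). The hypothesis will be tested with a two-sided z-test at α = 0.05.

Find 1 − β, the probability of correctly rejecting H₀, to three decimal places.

Power ≈ 0.859

Noncentrality parameter: δ = d·√n = 0.19 × √255 = 3.0341
Two-sided α = 0.05 → critical value z_{0.025} = 1.960.
Power = Φ(δ − 1.960) + Φ(−δ − 1.960) = Φ(1.074) + Φ(-4.994) = 0.8586 + 0.0000 = 0.8586.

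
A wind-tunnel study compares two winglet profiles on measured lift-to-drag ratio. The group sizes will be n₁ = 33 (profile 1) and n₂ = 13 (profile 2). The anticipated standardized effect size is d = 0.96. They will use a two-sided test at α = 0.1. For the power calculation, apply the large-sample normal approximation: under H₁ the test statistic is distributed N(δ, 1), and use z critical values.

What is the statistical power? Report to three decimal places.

Power ≈ 0.901

Noncentrality parameter: δ = d / √(1/n₁ + 1/n₂) = 0.96 / √(1/33 + 1/13) = 2.9317
Two-sided α = 0.1 → critical value z_{0.05} = 1.645.
Power = Φ(δ − 1.645) + Φ(−δ − 1.645) = Φ(1.287) + Φ(-4.577) = 0.9009 + 0.0000 = 0.9009.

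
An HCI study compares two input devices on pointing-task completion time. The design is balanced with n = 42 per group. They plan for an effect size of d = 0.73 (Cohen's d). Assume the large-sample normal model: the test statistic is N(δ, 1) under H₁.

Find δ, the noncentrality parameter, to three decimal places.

δ = d·√(n/2) = 0.73 × √(42/2) = 3.3453

δ ≈ 3.345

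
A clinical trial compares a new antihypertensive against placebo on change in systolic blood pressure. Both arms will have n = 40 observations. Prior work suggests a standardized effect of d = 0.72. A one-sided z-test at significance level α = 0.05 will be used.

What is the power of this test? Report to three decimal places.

Power ≈ 0.942

Noncentrality parameter: δ = d·√(n/2) = 0.72 × √(40/2) = 3.2199
Critical value for a one-sided test at α = 0.05: z_α = 1.645.
Power = Φ(δ − 1.645) = Φ(1.575) = 0.9424.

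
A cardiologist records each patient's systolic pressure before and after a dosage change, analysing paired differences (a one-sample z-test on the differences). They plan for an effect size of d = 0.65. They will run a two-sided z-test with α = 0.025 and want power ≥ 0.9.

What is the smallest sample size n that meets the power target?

Set Φ(δ − 2.241) = 0.9; then δ − 2.241 = Φ⁻¹(0.9) = 1.282, giving δ = 3.523.
(For δ > 0 the lower-tail rejection region contributes negligibly to power, so the one-term inversion is standard.)
δ = d·√n ⇒ n = (δ/d)² = (3.523 / 0.65)² = 29.38.
Rounding up, n = 30.

n = 30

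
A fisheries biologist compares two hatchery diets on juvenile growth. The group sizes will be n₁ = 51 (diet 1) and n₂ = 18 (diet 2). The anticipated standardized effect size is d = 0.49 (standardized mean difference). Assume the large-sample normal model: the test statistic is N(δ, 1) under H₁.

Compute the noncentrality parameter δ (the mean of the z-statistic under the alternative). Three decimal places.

The noncentrality parameter scales effect size by the design's sample-size factor: δ = d / √(1/n₁ + 1/n₂) = 0.49 / √(1/51 + 1/18) = 1.7873

δ ≈ 1.787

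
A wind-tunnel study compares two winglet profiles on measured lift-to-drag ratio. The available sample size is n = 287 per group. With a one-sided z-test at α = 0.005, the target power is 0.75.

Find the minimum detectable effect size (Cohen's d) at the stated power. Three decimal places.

d ≈ 0.271

Required noncentrality: δ = z_{0.005} + z_{0.25} = 2.576 + 0.674 = 3.250.
δ = d·√(n/2) ⇒ d = δ/√(n/2) = 3.250/√(287/2) = 0.2713.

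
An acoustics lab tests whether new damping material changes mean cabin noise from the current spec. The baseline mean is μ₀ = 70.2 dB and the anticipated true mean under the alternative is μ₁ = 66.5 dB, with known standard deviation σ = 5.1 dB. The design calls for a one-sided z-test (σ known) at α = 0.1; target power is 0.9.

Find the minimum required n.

n = 13

Standardized effect: d = |μ₁ − μ₀| / σ = |66.5 − 70.2| / 5.1 = 0.7255
Set Φ(δ − 1.282) = 0.9; then δ − 1.282 = Φ⁻¹(0.9) = 1.282, giving δ = 2.563.
δ = d·√n ⇒ n = (δ/d)² = (2.563 / 0.7255)² = 12.48.
Rounding up, n = 13.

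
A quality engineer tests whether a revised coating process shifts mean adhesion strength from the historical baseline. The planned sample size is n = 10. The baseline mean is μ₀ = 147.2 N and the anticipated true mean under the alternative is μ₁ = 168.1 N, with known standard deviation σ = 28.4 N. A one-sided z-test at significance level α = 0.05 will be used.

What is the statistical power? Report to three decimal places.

Power ≈ 0.752

Standardized effect: d = |μ₁ − μ₀| / σ = |168.1 − 147.2| / 28.4 = 0.7359
Noncentrality parameter: δ = d·√n = 0.7359 × √10 = 2.3272
One-sided α = 0.05 → critical value z_{0.05} = 1.645.
Power = Φ(δ − 1.645) = Φ(0.682) = 0.7525.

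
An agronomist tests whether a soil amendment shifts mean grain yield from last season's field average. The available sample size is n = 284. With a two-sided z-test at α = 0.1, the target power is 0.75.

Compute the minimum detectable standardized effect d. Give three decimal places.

Required noncentrality: δ = z_{0.05} + z_{0.25} = 1.645 + 0.674 = 2.319.
(Lower-tail contribution to power is negligible for δ > 0.)
δ = d·√n ⇒ d = δ/√n = 2.319/√284 = 0.1376.

d ≈ 0.138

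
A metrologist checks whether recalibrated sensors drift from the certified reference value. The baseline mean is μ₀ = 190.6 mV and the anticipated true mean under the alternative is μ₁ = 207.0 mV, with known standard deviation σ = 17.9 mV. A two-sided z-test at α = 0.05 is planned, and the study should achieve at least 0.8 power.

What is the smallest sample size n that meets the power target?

n = 10

Standardized effect: d = |μ₁ − μ₀| / σ = |207.0 − 190.6| / 17.9 = 0.9162
Set Φ(δ − 1.960) = 0.8; then δ − 1.960 = Φ⁻¹(0.8) = 0.842, giving δ = 2.802.
(The Φ(−δ − z_{α/2}) term is vanishingly small for δ > 0 and is dropped in the standard sample-size formula.)
δ = d·√n ⇒ n = (δ/d)² = (2.802 / 0.9162)² = 9.35.
Round up to the next whole unit.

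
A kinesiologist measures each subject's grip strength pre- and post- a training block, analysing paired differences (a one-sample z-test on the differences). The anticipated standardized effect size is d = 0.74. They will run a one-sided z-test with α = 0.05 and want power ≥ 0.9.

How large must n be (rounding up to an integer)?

For power 0.9 need Φ(δ − z_{0.05}) = 0.9, so δ = z_{0.05} + z_{0.10} = 1.645 + 1.282 = 2.926.
δ = d·√n ⇒ n = (δ/d)² = (2.926 / 0.74)² = 15.64.
Rounding up, n = 16.

n = 16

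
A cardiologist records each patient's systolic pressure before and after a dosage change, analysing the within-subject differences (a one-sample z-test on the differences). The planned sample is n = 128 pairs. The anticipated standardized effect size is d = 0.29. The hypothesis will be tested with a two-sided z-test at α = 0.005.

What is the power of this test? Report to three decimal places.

Power ≈ 0.682

Noncentrality parameter: δ = d·√n = 0.29 × √128 = 3.2810
Two-sided α = 0.005 → critical value z_{0.0025} = 2.807.
Power = Φ(δ − 2.807) + Φ(−δ − 2.807) = Φ(0.474) + Φ(-6.088) = 0.6822 + 0.0000 = 0.6822.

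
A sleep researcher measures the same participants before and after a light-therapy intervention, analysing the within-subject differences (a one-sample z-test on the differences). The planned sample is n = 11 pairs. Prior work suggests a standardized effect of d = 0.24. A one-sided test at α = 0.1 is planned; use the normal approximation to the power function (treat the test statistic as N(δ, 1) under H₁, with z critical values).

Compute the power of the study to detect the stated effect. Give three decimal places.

Noncentrality parameter: δ = d·√n = 0.24 × √11 = 0.7960
Critical value for a one-sided test at α = 0.1: z_α = 1.282.
Power = P(Z > 1.282 − δ) = Φ(-0.486) = 0.3136.

Power ≈ 0.314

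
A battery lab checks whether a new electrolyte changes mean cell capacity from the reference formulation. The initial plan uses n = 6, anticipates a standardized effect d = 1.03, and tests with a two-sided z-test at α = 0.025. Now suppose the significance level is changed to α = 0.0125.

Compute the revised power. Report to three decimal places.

Power ≈ 0.510

δ = d·√n = 1.03 × √6 = 2.5230 (unchanged). New critical value: z_{0.0063} = 2.498.
Revised power = Φ(δ − 2.498) + Φ(−δ − 2.498) = Φ(0.025) + Φ(-5.021) = 0.5101 + 0.0000 = 0.5101.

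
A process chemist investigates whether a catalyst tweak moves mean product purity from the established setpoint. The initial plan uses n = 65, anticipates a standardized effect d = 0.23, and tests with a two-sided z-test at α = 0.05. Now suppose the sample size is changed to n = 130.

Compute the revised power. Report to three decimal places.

Power ≈ 0.746

With n = 130: δ = d·√n = 0.23 × √130 = 2.6224. Critical value z_{0.025} = 1.960.
Revised power = Φ(δ − 1.960) + Φ(−δ − 1.960) = Φ(0.662) + Φ(-4.582) = 0.7462 + 0.0000 = 0.7462.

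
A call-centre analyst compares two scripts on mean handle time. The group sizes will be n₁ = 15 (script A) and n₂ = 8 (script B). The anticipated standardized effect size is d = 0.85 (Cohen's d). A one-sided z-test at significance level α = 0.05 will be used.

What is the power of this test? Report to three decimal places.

Noncentrality parameter: λ = d / √(1/n₁ + 1/n₂) = 0.85 / √(1/15 + 1/8) = 1.9415
Critical value for a one-sided test at α = 0.05: z_α = 1.645.
Power = Φ(λ − 1.645) = Φ(0.297) = 0.6166.

Power ≈ 0.617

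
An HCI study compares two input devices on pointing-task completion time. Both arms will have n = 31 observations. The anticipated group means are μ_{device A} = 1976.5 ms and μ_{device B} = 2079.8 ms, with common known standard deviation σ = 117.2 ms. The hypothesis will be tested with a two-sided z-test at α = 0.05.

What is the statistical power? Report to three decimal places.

Power ≈ 0.934

Standardized effect: d = |μ_{device A} − μ_{device B}| / σ = |1976.5 − 2079.8| / 117.2 = 0.8814
Noncentrality parameter: δ = d·√(n/2) = 0.8814 × √(31/2) = 3.4701
Two-sided α = 0.05 → critical value z_{0.025} = 1.960.
Power = Φ(δ − 1.960) + Φ(−δ − 1.960) = Φ(1.510) + Φ(-5.430) = 0.9345 + 0.0000 = 0.9345.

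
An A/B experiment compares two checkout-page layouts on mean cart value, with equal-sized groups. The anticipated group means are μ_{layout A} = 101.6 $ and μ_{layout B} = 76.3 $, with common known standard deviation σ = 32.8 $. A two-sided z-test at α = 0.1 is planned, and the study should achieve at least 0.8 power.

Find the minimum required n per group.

n = 21 per group

Standardized effect: d = |μ_{layout A} − μ_{layout B}| / σ = |101.6 − 76.3| / 32.8 = 0.7713
Set Φ(δ − 1.645) = 0.8; then δ − 1.645 = Φ⁻¹(0.8) = 0.842, giving δ = 2.486.
(The Φ(−δ − z_{α/2}) term is vanishingly small for δ > 0 and is dropped in the standard sample-size formula.)
δ = d·√(n/2) ⇒ n = 2(δ/d)² = 2 × (2.486 / 0.7713)² = 20.78.
Rounding up, n = 21 per group.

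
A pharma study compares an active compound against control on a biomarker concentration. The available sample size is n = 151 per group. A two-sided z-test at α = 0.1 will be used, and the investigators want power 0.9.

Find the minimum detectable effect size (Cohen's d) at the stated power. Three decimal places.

Need Φ(δ − 1.645) = 0.9, so δ = 1.645 + 1.282 = 2.926.
(Lower-tail contribution to power is negligible for δ > 0.)
δ = d·√(n/2) ⇒ d = δ/√(n/2) = 2.926/√(151/2) = 0.3368.

d ≈ 0.337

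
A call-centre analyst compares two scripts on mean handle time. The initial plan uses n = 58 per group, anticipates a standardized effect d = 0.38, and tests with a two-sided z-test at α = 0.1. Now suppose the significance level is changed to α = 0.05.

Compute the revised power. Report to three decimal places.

Power ≈ 0.534

δ = d·√(n/2) = 0.38 × √(58/2) = 2.0464 (unchanged). New critical value: z_{0.025} = 1.960.
Revised power = Φ(δ − 1.960) + Φ(−δ − 1.960) = Φ(0.086) + Φ(-4.006) = 0.5344 + 0.0000 = 0.5345.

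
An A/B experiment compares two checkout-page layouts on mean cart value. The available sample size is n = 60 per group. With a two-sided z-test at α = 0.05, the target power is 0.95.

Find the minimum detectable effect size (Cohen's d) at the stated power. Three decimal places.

d ≈ 0.658

Need Φ(δ − 1.960) = 0.95, so δ = 1.960 + 1.645 = 3.605.
(The second rejection-region term Φ(−δ − z_{α/2}) is negligible and dropped.)
δ = d·√(n/2) ⇒ d = δ/√(n/2) = 3.605/√(60/2) = 0.6581.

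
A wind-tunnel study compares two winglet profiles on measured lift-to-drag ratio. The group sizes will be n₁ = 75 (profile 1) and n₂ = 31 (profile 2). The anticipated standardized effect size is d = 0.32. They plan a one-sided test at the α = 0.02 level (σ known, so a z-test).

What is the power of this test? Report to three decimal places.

Noncentrality parameter: δ = d / √(1/n₁ + 1/n₂) = 0.32 / √(1/75 + 1/31) = 1.4987
One-sided α = 0.02 → critical value z_{0.02} = 2.054.
Power = P(Z > 2.054 − δ) = Φ(-0.555) = 0.2894.

Power ≈ 0.289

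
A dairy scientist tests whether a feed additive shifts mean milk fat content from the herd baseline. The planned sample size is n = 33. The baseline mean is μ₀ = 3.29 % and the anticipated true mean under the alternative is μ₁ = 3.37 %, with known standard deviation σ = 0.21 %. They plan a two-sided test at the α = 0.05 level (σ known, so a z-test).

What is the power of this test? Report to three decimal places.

Standardized effect: d = |μ₁ − μ₀| / σ = |3.37 − 3.29| / 0.21 = 0.3810
Noncentrality parameter: δ = d·√n = 0.3810 × √33 = 2.1884
Two-sided α = 0.05 → critical value z_{0.025} = 1.960.
Power = Φ(δ − 1.960) + Φ(−δ − 1.960) = Φ(0.228) + Φ(-4.148) = 0.5903 + 0.0000 = 0.5904.

Power ≈ 0.590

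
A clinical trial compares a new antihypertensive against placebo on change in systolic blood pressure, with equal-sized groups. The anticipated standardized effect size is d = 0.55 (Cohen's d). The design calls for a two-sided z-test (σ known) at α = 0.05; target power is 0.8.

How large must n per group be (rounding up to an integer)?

For power 0.8 need Φ(δ − z_{0.025}) = 0.8, so δ = z_{0.025} + z_{0.20} = 1.960 + 0.842 = 2.802.
(Ignoring the negligible lower-tail rejection probability gives the usual closed-form inversion.)
δ = d·√(n/2) ⇒ n = 2(δ/d)² = 2 × (2.802 / 0.55)² = 51.89.
Round up to the next whole unit.

n = 52 per group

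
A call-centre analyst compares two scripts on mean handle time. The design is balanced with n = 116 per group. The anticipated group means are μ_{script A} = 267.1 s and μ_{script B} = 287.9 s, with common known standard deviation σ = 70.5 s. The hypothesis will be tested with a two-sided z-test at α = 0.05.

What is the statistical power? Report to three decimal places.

Standardized effect: d = |μ_{script A} − μ_{script B}| / σ = |267.1 − 287.9| / 70.5 = 0.2950
Noncentrality parameter: δ = d·√(n/2) = 0.2950 × √(116/2) = 2.2469
Two-sided α = 0.05 → critical value z_{0.025} = 1.960.
Power = Φ(δ − 1.960) + Φ(−δ − 1.960) = Φ(0.287) + Φ(-4.207) = 0.6129 + 0.0000 = 0.6129.

Power ≈ 0.613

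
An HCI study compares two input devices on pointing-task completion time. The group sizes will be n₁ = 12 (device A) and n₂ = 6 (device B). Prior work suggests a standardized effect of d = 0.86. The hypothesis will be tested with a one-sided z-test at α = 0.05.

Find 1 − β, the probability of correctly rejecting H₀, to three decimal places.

Power ≈ 0.530

Noncentrality parameter: δ = d / √(1/n₁ + 1/n₂) = 0.86 / √(1/12 + 1/6) = 1.7200
One-sided α = 0.05 → critical value z_{0.05} = 1.645.
Power = P(Z > 1.645 − δ) = Φ(0.075) = 0.5300.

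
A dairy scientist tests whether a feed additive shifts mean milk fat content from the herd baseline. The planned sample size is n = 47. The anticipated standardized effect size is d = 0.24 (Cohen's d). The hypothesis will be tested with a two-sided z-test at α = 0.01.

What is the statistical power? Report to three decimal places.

Noncentrality parameter: δ = d·√n = 0.24 × √47 = 1.6454
Two-sided α = 0.01 → critical value z_{0.005} = 2.576.
Power = Φ(δ − 2.576) + Φ(−δ − 2.576) = Φ(-0.930) + Φ(-4.221) = 0.1761 + 0.0000 = 0.1761.

Power ≈ 0.176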